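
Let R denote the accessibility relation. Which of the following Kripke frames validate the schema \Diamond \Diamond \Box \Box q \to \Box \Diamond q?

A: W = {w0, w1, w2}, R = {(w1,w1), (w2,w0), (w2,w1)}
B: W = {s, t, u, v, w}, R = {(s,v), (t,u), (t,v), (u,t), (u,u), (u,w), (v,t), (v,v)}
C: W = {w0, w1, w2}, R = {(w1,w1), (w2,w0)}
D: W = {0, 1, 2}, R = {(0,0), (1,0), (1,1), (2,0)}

Frame correspondent (Sahlqvist): \forall x \forall y \forall z ((x R^2 y \wedge xRz) \to \exists w (y R^2 w \wedge zRw)) — i.e. a generalized confluence (Geach) condition.
A: fails — w2R²w1, w2Rw0 but no w with w1R²w and w0Rw.
B: fails — tR²w, tRu but no w* with wR²w* and uRw*.
C: holds.
D: holds.
Valid on: C, D.

C, D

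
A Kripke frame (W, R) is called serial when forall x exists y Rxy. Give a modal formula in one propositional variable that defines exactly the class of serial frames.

A defining formula is □q → ◇q (the D axiom).

□q → ◇q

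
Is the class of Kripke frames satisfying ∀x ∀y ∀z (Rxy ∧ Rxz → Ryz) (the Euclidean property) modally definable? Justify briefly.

Definable; ◇q → □◇q defines it

This is a Sahlqvist condition; the 5 axiom ◇q → □◇q defines it.
Suppose ◇q→□◇q is valid. Take Rxy, Rxz and set V(q)={y}. Then ◇q at x, so □◇q at x, so ◇q at z, so some w with Rzw has q; w=y, i.e. Rzy. By symmetry of the argument, Ryz.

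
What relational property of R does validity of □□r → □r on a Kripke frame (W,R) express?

This is the C4 axiom.
It corresponds to density: ∀x ∀y (Rxy → ∃z (Rxz ∧ Rzy)).

density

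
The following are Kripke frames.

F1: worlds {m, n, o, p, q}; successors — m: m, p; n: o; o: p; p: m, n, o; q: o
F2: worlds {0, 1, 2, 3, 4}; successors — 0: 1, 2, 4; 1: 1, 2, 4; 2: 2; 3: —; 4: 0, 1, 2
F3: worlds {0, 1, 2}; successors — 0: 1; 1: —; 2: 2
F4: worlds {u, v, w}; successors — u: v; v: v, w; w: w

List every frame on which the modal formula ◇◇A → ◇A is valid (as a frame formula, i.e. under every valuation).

Frame correspondent (Sahlqvist): ∀x ∀y ∀z (Rxy ∧ Ryz → Rxz) — i.e. transitivity.
F1: fails — Rop and Rpm but not Rom.
F2: fails — R04 and R40 but not R00.
F3: holds.
F4: fails — Ruv and Rvw but not Ruw.

F3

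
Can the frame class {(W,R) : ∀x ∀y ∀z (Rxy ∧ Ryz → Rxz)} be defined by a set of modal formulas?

Definable; □q → □□q defines it

Yes: it is transitivity, defined by the 4 schema □q → □□q.
Suppose □q→□□q is valid. Take Rxy, Ryz and set V(q)={w : Rxw}. Then □q at x, so □□q at x, so □q at y, so q at z, i.e. Rxz.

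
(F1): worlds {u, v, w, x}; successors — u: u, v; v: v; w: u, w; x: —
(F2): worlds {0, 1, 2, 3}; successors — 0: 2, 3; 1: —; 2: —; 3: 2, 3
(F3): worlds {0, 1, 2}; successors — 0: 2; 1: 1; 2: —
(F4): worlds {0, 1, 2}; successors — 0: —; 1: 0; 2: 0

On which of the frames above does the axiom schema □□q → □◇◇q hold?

This is the axiom for a generalized confluence (Geach) condition; its first-order frame correspondent is ∀x ∀z (xRz → ∃w (xR²w ∧ zR²w)).
(F1): condition met.
(F2): fails — 0R2 but no w with 0R²w and 2R²w.
(F3): fails — 0R2 but no w with 0R²w and 2R²w.
(F4): fails — 1R0 but no w with 1R²w and 0R²w.

(F1)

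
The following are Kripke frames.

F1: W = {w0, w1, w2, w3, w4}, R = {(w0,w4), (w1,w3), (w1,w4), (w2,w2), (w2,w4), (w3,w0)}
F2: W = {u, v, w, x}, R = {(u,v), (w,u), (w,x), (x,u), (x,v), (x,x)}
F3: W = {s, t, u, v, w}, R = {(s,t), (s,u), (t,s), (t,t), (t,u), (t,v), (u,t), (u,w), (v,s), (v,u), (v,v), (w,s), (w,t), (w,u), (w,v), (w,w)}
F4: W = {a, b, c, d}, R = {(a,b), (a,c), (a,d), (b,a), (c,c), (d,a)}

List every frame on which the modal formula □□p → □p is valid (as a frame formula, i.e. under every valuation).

This is the axiom for density; its first-order frame correspondent is ∀x ∀y (Rxy → ∃z (Rxz ∧ Rzy)).
F1: fails — Rw0w4 but no z with Rw0z and Rzw4.
F2: fails — Ruv but no z with Ruz and Rzv.
F3: ✓.
F4: fails — Rab but no z with Raz and Rzb.

F3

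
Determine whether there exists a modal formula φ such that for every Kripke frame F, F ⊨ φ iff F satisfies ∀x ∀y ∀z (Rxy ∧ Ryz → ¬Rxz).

No

Modal frame validity is preserved under surjective bounded morphisms.
The 7-cycle (worlds 0,1,2,3,4,5,6 with 0→1→2→3→4→5→6→0) is intransitive. Mapping every world to a single reflexive point • is a surjective bounded morphism; the reflexive point is not intransitive (R••∧R•• but R••).
So no modal formula (or set of formulas) defines exactly the intransitive frames.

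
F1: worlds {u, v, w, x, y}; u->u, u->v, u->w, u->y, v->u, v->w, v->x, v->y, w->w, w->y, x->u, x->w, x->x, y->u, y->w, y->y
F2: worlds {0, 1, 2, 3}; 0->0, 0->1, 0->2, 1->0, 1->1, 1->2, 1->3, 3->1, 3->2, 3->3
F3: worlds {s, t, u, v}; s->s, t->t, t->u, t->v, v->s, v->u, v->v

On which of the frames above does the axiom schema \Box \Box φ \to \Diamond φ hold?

The schema corresponds to a generalized confluence (Geach) condition: \forall x \exists w (x R^2 w \wedge xRw).
F1: satisfies the condition.
F2: fails — at 2 but no w with 2R²w and 2Rw.
F3: fails — at u but no w with uR²w and uRw.
Valid on: F1.

F1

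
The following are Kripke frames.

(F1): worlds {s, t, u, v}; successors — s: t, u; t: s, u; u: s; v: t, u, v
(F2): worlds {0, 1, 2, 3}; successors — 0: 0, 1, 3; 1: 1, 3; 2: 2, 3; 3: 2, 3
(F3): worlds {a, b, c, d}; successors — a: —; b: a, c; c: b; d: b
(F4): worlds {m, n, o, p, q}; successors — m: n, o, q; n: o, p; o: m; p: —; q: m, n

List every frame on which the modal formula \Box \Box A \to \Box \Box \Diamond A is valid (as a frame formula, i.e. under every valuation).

The schema corresponds to a generalized confluence (Geach) condition: \forall x \forall z (x R^2 z \to \exists w (x R^2 w \wedge zRw)).
(F1): fails — uR²u but no w with uR²w and uRw.
(F2): holds.
(F3): fails — bR²b but no w with bR²w and bRw.
(F4): fails — mR²p but no w with mR²w and pRw.

(F2)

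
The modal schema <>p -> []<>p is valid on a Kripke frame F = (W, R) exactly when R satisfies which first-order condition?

Suppose ◇p→□◇p is valid. Take Rxy, Rxz and set V(p)={y}. Then ◇p at x, so □◇p at x, so ◇p at z, so some w with Rzw has p; w=y, i.e. Rzy. By symmetry of the argument, Ryz.
Conversely, on a frame with the Euclidean property the schema holds at every world under every valuation.
Frame condition: forall x forall y forall z (Rxy & Rxz -> Ryz).

the Euclidean property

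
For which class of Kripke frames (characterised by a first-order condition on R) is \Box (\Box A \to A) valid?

shift-reflexivity

This is the T□ axiom.
Its frame correspondent is shift-reflexivity — \forall x \forall y (Rxy \to Ryy).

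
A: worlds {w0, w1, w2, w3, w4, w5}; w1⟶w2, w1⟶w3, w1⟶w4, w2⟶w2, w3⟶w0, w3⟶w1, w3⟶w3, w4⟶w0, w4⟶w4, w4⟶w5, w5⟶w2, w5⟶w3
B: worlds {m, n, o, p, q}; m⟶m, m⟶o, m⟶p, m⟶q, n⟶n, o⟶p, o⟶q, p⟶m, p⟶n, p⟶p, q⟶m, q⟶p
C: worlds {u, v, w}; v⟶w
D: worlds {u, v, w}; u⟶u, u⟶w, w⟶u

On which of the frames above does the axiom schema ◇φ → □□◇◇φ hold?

C, D

This is the axiom for a generalized confluence (Geach) condition; its first-order frame correspondent is ∀x ∀y ∀z ((xRy ∧ xR²z) → ∃w (y = w ∧ zR²w)).
A: fails — w1Rw2, w1R²w0 but no w with w2=w and w0R²w.
B: fails — mRm, mR²n but no w with m=w and nR²w.
C: condition met.
D: condition met.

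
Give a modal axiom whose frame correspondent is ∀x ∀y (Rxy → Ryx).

r → □◇r

A defining formula is r → □◇r (the B axiom).
Suppose r→□◇r is valid. Take Rxy and set V(r)={x}. Then r at x, so □◇r at x, so ◇r at y, so some z with Ryz has r; z=x, i.e. Ryx.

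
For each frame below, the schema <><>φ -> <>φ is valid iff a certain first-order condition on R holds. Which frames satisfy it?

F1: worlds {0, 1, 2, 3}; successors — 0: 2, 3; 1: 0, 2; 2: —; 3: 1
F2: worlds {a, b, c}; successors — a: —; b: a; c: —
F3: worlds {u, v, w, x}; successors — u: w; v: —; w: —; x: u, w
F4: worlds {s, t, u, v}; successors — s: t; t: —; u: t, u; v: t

F2, F3, F4

The schema corresponds to transitivity: forall x forall y forall z (Rxy & Ryz -> Rxz).
F1: fails — R10 and R03 but not R13.
F2: satisfies the condition.
F3: satisfies the condition.
F4: satisfies the condition.
Valid on: F2, F3, F4.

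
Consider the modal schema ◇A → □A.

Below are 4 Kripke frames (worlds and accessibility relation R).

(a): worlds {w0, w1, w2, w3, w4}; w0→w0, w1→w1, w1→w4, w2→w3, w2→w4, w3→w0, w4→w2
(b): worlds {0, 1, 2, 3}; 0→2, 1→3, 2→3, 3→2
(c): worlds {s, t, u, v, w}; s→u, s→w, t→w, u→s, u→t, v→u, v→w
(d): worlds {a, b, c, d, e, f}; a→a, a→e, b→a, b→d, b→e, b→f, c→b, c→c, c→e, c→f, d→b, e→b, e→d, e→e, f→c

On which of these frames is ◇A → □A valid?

Frame correspondent (Sahlqvist): ∀x ∀y ∀z (Rxy ∧ Rxz → y = z) — i.e. partial functionality.
(a): fails — w1 sees both w1 and w4.
(b): ✓.
(c): fails — s sees both u and w.
(d): fails — a sees both a and e.

(b)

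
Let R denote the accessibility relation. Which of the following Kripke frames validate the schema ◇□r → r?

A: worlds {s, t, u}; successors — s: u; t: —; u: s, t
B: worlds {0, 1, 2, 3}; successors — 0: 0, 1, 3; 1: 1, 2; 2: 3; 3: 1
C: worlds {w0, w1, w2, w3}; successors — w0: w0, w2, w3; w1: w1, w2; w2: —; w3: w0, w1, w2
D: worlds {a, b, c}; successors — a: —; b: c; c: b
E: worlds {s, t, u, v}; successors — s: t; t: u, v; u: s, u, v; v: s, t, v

This is the axiom for symmetry; its first-order frame correspondent is ∀x ∀y (Rxy → Ryx).
A: fails — Rut but not Rtu.
B: fails — R31 but not R13.
C: fails — Rw1w2 but not Rw2w1.
D: ✓.
E: fails — Ruv but not Rvu.

D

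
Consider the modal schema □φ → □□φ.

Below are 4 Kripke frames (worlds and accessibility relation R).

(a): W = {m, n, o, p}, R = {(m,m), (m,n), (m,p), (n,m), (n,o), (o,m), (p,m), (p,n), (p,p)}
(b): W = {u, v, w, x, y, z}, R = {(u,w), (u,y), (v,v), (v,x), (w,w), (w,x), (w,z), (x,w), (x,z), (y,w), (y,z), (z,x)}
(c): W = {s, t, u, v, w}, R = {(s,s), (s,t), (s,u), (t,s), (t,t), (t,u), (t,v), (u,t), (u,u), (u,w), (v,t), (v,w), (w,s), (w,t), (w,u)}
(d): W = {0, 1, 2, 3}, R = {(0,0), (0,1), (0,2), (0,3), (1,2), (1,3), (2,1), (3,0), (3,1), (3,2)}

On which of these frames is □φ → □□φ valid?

This is the axiom for transitivity; its first-order frame correspondent is ∀x ∀y ∀z (Rxy ∧ Ryz → Rxz).
(a): fails — Rom and Rmn but not Ron.
(b): fails — Rxw and Rwx but not Rxx.
(c): fails — Rwt and Rtv but not Rwv.
(d): fails — R12 and R21 but not R11.
Valid on no frame.

none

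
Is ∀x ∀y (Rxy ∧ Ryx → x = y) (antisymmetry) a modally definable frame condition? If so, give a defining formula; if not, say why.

No — not modally definable

Any modally definable frame class is closed under surjective bounded morphisms.
The 6-cycle (worlds a,b,c,d,e,f with a→b→c→d→e→f→a) is antisymmetric. Sending even-indexed worlds to a and odd-indexed worlds to b is a surjective bounded morphism onto the two-world frame with a↔b, which is not antisymmetric.
So no modal formula (or set of formulas) defines exactly the antisymmetric frames.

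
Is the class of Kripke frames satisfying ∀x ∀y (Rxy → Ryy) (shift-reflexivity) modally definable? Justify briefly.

The condition is shift-reflexivity. A defining modal formula is □(□p → p).
Suppose □(□p→p) is valid. Take Rxy and set V(p)={w : Ryw}. Then at y, □p holds; since □(□p→p) at x, □p→p at y, so p at y, i.e. Ryy.

Yes — defined by □(□p → p)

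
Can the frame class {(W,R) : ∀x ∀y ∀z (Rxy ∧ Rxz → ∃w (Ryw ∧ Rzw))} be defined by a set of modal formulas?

Definable; ◇□r → □◇r defines it

Yes: it is convergence, defined by the .2 schema ◇□r → □◇r.
Suppose ◇□r→□◇r is valid. Take Rxy, Rxz and set V(r)={w : Ryw}. Then □r at y so ◇□r at x, so □◇r at x, so ◇r at z, giving w with Rzw and Ryw.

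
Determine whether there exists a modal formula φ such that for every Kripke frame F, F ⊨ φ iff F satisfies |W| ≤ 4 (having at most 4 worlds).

Not modally definable

If a class were modally definable it would be closed under disjoint unions (Goldblatt–Thomason).
Any modal formula valid on each of 5 disjoint one-world frames is valid on their disjoint union (validity is preserved under disjoint unions). Each one-world frame has |W|=1≤4, but the union has |W|=5.
So no modal formula (or set of formulas) defines exactly the |W|≤4 frames.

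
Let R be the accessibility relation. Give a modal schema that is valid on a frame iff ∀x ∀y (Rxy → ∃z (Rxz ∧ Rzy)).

A defining formula is □□r → □r (the C4 axiom).
Suppose □□r→□r is valid. Take Rxy and set V(r)={w : xR²w}. Then □□r at x, so □r at x, so r at y, i.e. ∃z(Rxz∧Rzy).

□□r → □r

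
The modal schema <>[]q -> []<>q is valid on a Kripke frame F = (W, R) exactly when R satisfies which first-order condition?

This schema is the .2 axiom.
Its frame correspondent is convergence — forall x forall y forall z (Rxy & Rxz -> exists w (Ryw & Rzw)).

convergence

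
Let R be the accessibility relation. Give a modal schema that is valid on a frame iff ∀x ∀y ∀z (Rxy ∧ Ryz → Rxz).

□q → □□q

The condition is transitivity. The 4 schema □q → □□q defines it.
Suppose □q→□□q is valid. Take Rxy, Ryz and set V(q)={w : Rxw}. Then □q at x, so □□q at x, so □q at y, so q at z, i.e. Rxz.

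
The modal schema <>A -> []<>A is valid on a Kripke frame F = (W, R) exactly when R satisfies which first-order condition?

the Euclidean property: forall x forall y forall z (Rxy & Rxz -> Ryz)

Suppose ◇A→□◇A is valid. Take Rxy, Rxz and set V(A)={y}. Then ◇A at x, so □◇A at x, so ◇A at z, so some w with Rzw has A; w=y, i.e. Rzy. By symmetry of the argument, Ryz.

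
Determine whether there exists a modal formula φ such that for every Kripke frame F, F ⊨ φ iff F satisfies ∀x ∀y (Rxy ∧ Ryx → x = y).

If a class were modally definable it would be closed under surjective bounded morphisms (Goldblatt–Thomason).
The 6-cycle (worlds a,b,c,d,e,f with a→b→c→d→e→f→a) is antisymmetric. Sending even-indexed worlds to • and odd-indexed worlds to ∘ is a surjective bounded morphism onto the two-world frame with •↔∘, which is not antisymmetric.
So no modal formula (or set of formulas) defines exactly the antisymmetric frames.

No — not modally definable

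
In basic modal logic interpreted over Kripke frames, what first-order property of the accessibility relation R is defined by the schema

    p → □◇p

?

This is the B axiom.
Its frame correspondent is symmetry — ∀x ∀y (Rxy → Ryx).

Symmetry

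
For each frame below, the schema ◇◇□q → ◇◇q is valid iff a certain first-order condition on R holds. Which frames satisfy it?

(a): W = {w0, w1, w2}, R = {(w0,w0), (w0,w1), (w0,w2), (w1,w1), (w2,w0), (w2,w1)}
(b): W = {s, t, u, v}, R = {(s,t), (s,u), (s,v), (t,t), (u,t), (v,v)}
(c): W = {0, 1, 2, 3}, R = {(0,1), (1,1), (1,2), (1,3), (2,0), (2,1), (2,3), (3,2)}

(a), (b)

The schema corresponds to a generalized confluence (Geach) condition: ∀x ∀y (xR²y → ∃w (yRw ∧ xR²w)).
(a): condition met.
(b): condition met.
(c): fails — 3R²3 but no w with 3Rw and 3R²w.
Valid on: (a), (b).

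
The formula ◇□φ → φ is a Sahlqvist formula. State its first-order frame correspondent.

symmetry

Replacing φ by ¬φ and contraposing gives the equivalent schema φ → □◇φ.
Suppose φ→□◇φ is valid. Take Rxy and set V(φ)={x}. Then φ at x, so □◇φ at x, so ◇φ at y, so some z with Ryz has φ; z=x, i.e. Ryx.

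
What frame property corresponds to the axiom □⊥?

emptiness of R

□⊥ is valid iff no world has any successor (otherwise □⊥ fails at any world with one).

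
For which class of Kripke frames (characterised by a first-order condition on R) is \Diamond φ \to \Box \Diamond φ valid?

the Euclidean property

Suppose ◇φ→□◇φ is valid. Take Rxy, Rxz and set V(φ)={y}. Then ◇φ at x, so □◇φ at x, so ◇φ at z, so some w with Rzw has φ; w=y, i.e. Rzy. By symmetry of the argument, Ryz.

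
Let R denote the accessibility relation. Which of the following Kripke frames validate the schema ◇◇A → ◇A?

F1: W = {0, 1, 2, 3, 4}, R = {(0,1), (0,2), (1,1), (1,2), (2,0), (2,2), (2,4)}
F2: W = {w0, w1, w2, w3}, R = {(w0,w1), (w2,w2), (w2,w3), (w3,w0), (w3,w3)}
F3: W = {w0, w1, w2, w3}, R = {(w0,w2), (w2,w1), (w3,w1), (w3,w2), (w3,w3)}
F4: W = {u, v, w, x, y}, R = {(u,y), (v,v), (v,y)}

F4

Frame correspondent (Sahlqvist): ∀x ∀y ∀z (Rxy ∧ Ryz → Rxz) — i.e. transitivity.
F1: fails — R02 and R20 but not R00.
F2: fails — Rw3w0 and Rw0w1 but not Rw3w1.
F3: fails — Rw0w2 and Rw2w1 but not Rw0w1.
F4: holds.
Valid on: F4.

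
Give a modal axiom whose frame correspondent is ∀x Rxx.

□ψ → ψ

The condition is reflexivity. The T schema □ψ → ψ defines it.
Suppose □ψ→ψ is valid. At any x set V(ψ)={w : Rxw}. Then □ψ holds at x, so ψ holds at x, i.e. Rxx.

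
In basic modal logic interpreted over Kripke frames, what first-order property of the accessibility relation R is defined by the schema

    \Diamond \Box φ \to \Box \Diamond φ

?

Suppose ◇□φ→□◇φ is valid. Take Rxy, Rxz and set V(φ)={w : Ryw}. Then □φ at y so ◇□φ at x, so □◇φ at x, so ◇φ at z, giving w with Rzw and Ryw.
Conversely, on a frame with convergence the schema holds at every world under every valuation.
So the correspondent is convergence.

convergence: \forall x \forall y \forall z (Rxy \wedge Rxz \to \exists w (Ryw \wedge Rzw))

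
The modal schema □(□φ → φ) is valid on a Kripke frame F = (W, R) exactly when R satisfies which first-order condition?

shift-reflexivity: ∀x ∀y (Rxy → Ryy)

Suppose □(□φ→φ) is valid. Take Rxy and set V(φ)={w : Ryw}. Then at y, □φ holds; since □(□φ→φ) at x, □φ→φ at y, so φ at y, i.e. Ryy.
Conversely, on a frame with shift-reflexivity the schema holds at every world under every valuation.
Frame condition: ∀x ∀y (Rxy → Ryy).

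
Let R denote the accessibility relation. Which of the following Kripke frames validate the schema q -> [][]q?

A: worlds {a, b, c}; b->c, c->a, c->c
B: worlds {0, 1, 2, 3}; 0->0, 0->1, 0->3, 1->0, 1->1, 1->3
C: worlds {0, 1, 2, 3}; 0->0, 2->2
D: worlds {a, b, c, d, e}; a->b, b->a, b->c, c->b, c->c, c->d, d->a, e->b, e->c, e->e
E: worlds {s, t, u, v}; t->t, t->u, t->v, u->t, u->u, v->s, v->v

C

Frame correspondent (Sahlqvist): forall x forall z (x R^2 z -> exists w (x = w & z = w)) — i.e. a generalized confluence (Geach) condition.
A: fails — bR²a but b ≠ a.
B: fails — 0R²1 but 0 ≠ 1.
C: holds.
D: fails — aR²c but a ≠ c.
E: fails — tR²s but t ≠ s.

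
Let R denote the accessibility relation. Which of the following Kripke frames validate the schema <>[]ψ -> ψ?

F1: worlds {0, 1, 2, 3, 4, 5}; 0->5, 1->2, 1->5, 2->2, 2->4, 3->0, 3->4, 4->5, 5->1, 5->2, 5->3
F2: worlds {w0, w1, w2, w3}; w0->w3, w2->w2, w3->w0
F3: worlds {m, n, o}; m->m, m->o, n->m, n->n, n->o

F2

The schema corresponds to symmetry: forall x forall y (Rxy -> Ryx).
F1: fails — R34 but not R43.
F2: ✓.
F3: fails — Rno but not Ron.
Valid on: F2.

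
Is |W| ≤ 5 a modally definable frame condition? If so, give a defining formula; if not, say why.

No — not modally definable

Any modally definable frame class is closed under disjoint unions.
Any modal formula valid on each of 6 disjoint one-world frames is valid on their disjoint union (validity is preserved under disjoint unions). Each one-world frame has |W|=1≤5, but the union has |W|=6.
So the class is not modally definable.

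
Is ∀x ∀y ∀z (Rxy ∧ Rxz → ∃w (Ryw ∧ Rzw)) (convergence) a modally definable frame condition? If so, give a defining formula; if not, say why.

Yes — defined by ◇□r → □◇r

Yes: it is convergence, defined by the .2 schema ◇□r → □◇r.
Suppose ◇□r→□◇r is valid. Take Rxy, Rxz and set V(r)={w : Ryw}. Then □r at y so ◇□r at x, so □◇r at x, so ◇r at z, giving w with Rzw and Ryw.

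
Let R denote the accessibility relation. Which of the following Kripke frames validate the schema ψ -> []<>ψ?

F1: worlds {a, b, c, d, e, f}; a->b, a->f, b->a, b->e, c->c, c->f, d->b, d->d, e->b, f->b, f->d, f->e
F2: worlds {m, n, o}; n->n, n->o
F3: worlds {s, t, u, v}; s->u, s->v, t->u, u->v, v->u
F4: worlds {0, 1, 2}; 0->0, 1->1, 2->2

F4

Frame correspondent (Sahlqvist): forall x forall y (Rxy -> Ryx) — i.e. symmetry.
F1: fails — Rcf but not Rfc.
F2: fails — Rno but not Ron.
F3: fails — Rtu but not Rut.
F4: holds.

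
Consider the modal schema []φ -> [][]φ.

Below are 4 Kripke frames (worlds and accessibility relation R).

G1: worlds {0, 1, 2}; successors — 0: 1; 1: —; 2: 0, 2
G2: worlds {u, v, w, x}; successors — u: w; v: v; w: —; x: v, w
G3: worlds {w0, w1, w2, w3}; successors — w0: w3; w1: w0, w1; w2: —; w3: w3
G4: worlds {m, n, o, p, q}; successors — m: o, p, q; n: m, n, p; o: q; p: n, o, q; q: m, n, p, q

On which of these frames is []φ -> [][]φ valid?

This is the axiom for transitivity; its first-order frame correspondent is forall x forall y forall z (Rxy & Ryz -> Rxz).
G1: fails — R20 and R01 but not R21.
G2: ✓.
G3: fails — Rw1w0 and Rw0w3 but not Rw1w3.
G4: fails — Rpn and Rnm but not Rpm.
Valid on: G2.

G2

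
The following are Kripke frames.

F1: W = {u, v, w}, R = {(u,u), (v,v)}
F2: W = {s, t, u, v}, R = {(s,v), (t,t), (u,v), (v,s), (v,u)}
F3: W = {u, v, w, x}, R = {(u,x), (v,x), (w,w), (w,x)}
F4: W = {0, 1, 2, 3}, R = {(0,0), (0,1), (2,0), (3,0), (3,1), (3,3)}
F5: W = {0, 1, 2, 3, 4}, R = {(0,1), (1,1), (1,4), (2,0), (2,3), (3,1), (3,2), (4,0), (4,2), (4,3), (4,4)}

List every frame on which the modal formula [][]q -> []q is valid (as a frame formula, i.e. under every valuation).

Frame correspondent (Sahlqvist): forall x forall y (Rxy -> exists z (Rxz & Rzy)) — i.e. density.
F1: condition met.
F2: fails — Ruv but no z with Ruz and Rzv.
F3: fails — Rvx but no z with Rvz and Rzx.
F4: condition met.
F5: fails — R32 but no z with R3z and Rz2.

F1, F4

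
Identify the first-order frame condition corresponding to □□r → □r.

Suppose □□r→□r is valid. Take Rxy and set V(r)={w : xR²w}. Then □□r at x, so □r at x, so r at y, i.e. ∃z(Rxz∧Rzy).

density: ∀x ∀y (Rxy → ∃z (Rxz ∧ Rzy))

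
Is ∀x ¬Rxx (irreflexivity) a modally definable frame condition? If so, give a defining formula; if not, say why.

Not definable by any modal formula

If a class were modally definable it would be closed under surjective bounded morphisms (Goldblatt–Thomason).
The 2-cycle (worlds a,b with a→b→a) is irreflexive, and the map sending every world to a single reflexive point • is a surjective bounded morphism (forth: every edge maps to (•,•); back: every world has a successor). So any modal formula valid on the 2-cycle is also valid on the reflexive point, which is not irreflexive.
So no modal formula (or set of formulas) defines exactly the irreflexive frames.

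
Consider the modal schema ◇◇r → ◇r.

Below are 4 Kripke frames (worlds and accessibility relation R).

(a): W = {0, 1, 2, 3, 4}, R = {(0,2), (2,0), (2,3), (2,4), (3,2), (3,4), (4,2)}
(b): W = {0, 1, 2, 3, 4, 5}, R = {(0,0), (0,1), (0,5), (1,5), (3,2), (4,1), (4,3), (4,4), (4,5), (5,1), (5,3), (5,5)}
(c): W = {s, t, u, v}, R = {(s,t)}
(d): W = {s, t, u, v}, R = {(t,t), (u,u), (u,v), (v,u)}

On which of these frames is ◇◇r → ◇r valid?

(c)

The schema corresponds to a generalized confluence (Geach) condition: ∀x ∀y (xR²y → ∃w (y = w ∧ xRw)).
(a): fails — 0R²0 but no w with 0=w and 0Rw.
(b): fails — 0R²3 but no w with 3=w and 0Rw.
(c): satisfies the condition.
(d): fails — vR²v but no w with v=w and vRw.
Valid on: (c).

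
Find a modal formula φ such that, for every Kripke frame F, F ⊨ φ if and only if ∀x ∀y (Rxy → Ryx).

r → □◇r

This is symmetry; the standard corresponding axiom is B: r → □◇r.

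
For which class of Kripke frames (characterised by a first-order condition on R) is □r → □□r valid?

transitivity: ∀x ∀y ∀z (Rxy ∧ Ryz → Rxz)

Suppose □r→□□r is valid. Take Rxy, Ryz and set V(r)={w : Rxw}. Then □r at x, so □□r at x, so □r at y, so r at z, i.e. Rxz.
Conversely, on a frame with transitivity the schema holds at every world under every valuation.
So the correspondent is transitivity.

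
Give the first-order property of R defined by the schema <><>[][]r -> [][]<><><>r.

forall x forall y forall z ((x R^2 y & x R^2 z) -> exists w (y R^2 w & z R^3 w))

This is a Sahlqvist (Geach-type) schema ◇^2□^2r → □^2◇^3r.
Minimal-valuation argument: fix x; take any y with xR^2y and any z with xR^2z. Set V(r) to the set of worlds R-reachable from y in exactly 2 steps. Then □^2r holds at y, so the antecedent holds at x; validity forces ◇^3r at z, giving a w with zR^3w and yR^2w.
First-order correspondent: forall x forall y forall z ((x R^2 y & x R^2 z) -> exists w (y R^2 w & z R^3 w)).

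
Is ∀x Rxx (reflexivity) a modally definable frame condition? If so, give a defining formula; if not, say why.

Definable; □p → p defines it

Yes: it is reflexivity, defined by the T schema □p → p.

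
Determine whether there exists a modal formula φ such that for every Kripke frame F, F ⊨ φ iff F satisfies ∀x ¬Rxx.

No — not modally definable

If a class were modally definable it would be closed under surjective bounded morphisms (Goldblatt–Thomason).
The 5-cycle (worlds w0,w1,w2,w3,w4 with w0→w1→w2→w3→w4→w0) is irreflexive, and the map sending every world to a single reflexive point • is a surjective bounded morphism (forth: every edge maps to (•,•); back: every world has a successor). So any modal formula valid on the 5-cycle is also valid on the reflexive point, which is not irreflexive.
So no modal formula (or set of formulas) defines exactly the irreflexive frames.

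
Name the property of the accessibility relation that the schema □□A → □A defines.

density: ∀x ∀y (Rxy → ∃z (Rxz ∧ Rzy))

Suppose □□A→□A is valid. Take Rxy and set V(A)={w : xR²w}. Then □□A at x, so □A at x, so A at y, i.e. ∃z(Rxz∧Rzy).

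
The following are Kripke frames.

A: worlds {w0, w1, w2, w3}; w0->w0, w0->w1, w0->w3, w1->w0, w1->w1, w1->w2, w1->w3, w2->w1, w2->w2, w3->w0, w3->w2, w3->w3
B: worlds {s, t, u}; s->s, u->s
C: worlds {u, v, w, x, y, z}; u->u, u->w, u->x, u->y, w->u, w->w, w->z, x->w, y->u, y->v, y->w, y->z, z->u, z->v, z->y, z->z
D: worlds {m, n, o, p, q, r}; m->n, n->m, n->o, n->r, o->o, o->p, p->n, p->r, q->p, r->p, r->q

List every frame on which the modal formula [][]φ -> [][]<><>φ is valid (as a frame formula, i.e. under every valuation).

A, B, D

Frame correspondent (Sahlqvist): forall x forall z (x R^2 z -> exists w (x R^2 w & z R^2 w)) — i.e. a generalized confluence (Geach) condition.
A: holds.
B: holds.
C: fails — uR²v but no t with uR²t and vR²t.
D: holds.
Valid on: A, B, D.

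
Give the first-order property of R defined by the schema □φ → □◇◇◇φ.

This is a Sahlqvist (Geach-type) schema ◇^0□^1φ → □^1◇^3φ.
First-order correspondent: ∀x ∀z (xRz → ∃w (xRw ∧ zR³w)).

∀x ∀z (xRz → ∃w (xRw ∧ zR³w))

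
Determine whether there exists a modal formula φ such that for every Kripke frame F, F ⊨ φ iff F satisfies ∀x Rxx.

Yes — defined by □q → q

Yes: it is reflexivity, defined by the T schema □q → q.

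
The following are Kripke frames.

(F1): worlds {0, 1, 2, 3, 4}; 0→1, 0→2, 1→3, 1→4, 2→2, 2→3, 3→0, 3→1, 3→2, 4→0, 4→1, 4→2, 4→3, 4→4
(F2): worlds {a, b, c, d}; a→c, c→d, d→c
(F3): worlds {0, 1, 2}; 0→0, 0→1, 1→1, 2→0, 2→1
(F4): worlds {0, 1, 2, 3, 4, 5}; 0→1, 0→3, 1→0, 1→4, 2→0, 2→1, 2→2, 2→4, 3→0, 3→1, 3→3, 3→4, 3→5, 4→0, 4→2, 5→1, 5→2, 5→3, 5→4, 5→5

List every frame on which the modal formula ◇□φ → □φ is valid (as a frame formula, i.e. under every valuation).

none

The schema corresponds to the Euclidean property: ∀x ∀y ∀z (Rxy ∧ Rxz → Ryz).
(F1): fails — R02 and R01 but not R21.
(F2): fails — Rac and Rac but not Rcc.
(F3): fails — R01 and R00 but not R10.
(F4): fails — R01 and R01 but not R11.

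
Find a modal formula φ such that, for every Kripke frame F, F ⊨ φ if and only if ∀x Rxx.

□q → q

A defining formula is □q → q (the T axiom).
Suppose □q→q is valid. At any x set V(q)={w : Rxw}. Then □q holds at x, so q holds at x, i.e. Rxx.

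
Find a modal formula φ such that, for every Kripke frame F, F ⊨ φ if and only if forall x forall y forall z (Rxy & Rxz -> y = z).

◇s → □s

The condition is partial functionality. The CD schema ◇s → □s defines it.
Suppose ◇s→□s is valid. Take Rxy, Rxz and set V(s)={y}. Then ◇s at x, so □s at x, so s at z, i.e. z=y.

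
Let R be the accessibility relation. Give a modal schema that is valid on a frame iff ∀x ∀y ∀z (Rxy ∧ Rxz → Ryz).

This is the Euclidean property; the standard corresponding axiom is 5: ◇q → □◇q.
Suppose ◇q→□◇q is valid. Take Rxy, Rxz and set V(q)={y}. Then ◇q at x, so □◇q at x, so ◇q at z, so some w with Rzw has q; w=y, i.e. Rzy. By symmetry of the argument, Ryz.

◇q → □◇q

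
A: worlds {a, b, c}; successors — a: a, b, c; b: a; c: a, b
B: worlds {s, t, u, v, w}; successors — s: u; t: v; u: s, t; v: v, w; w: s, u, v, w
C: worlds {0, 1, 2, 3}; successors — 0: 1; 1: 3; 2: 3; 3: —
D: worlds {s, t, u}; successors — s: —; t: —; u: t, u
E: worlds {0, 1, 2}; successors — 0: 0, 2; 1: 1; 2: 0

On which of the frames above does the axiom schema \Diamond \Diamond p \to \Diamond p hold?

The schema corresponds to transitivity: \forall x \forall y \forall z (Rxy \wedge Ryz \to Rxz).
A: fails — Rba and Rab but not Rbb.
B: fails — Rtv and Rvw but not Rtw.
C: fails — R01 and R13 but not R03.
D: holds.
E: fails — R20 and R02 but not R22.
Valid on: D.

D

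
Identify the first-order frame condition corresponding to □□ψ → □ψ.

density

Suppose □□ψ→□ψ is valid. Take Rxy and set V(ψ)={w : xR²w}. Then □□ψ at x, so □ψ at x, so ψ at y, i.e. ∃z(Rxz∧Rzy).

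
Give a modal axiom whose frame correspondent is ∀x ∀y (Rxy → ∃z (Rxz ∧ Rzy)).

This is density; the standard corresponding axiom is C4: □□q → □q.
Suppose □□q→□q is valid. Take Rxy and set V(q)={w : xR²w}. Then □□q at x, so □q at x, so q at y, i.e. ∃z(Rxz∧Rzy).

□□q → □q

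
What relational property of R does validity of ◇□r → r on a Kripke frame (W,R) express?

Equivalently (dual form): r → □◇r.
Suppose r→□◇r is valid. Take Rxy and set V(r)={x}. Then r at x, so □◇r at x, so ◇r at y, so some z with Ryz has r; z=x, i.e. Ryx.
Conversely, on a frame with symmetry the schema holds at every world under every valuation.
Frame condition: ∀x ∀y (Rxy → Ryx).

symmetry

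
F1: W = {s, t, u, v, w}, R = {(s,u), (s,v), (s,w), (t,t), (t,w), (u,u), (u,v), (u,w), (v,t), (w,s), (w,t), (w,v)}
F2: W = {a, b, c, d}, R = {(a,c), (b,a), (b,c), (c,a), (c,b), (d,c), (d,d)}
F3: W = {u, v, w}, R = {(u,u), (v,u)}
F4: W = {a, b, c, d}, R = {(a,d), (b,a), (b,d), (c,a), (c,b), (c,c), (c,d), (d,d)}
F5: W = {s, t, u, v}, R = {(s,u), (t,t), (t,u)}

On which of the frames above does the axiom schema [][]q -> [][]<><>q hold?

Frame correspondent (Sahlqvist): forall x forall z (x R^2 z -> exists w (x R^2 w & z R^2 w)) — i.e. a generalized confluence (Geach) condition.
F1: ✓.
F2: ✓.
F3: ✓.
F4: ✓.
F5: fails — tR²u but no w with tR²w and uR²w.
Valid on: F1, F2, F3, F4.

F1, F2, F3, F4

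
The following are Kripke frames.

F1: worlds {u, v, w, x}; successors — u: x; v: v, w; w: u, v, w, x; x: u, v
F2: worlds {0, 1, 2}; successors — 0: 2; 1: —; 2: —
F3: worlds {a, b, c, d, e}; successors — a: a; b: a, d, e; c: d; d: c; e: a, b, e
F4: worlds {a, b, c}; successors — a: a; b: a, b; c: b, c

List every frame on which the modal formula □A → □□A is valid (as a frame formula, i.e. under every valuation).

F2

Frame correspondent (Sahlqvist): ∀x ∀y ∀z (Rxy ∧ Ryz → Rxz) — i.e. transitivity.
F1: fails — Rvw and Rwu but not Rvu.
F2: holds.
F3: fails — Reb and Rbd but not Red.
F4: fails — Rcb and Rba but not Rca.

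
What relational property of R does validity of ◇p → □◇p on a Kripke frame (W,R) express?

This is the 5 axiom.
It corresponds to the Euclidean property: ∀x ∀y ∀z (Rxy ∧ Rxz → Ryz).

the Euclidean property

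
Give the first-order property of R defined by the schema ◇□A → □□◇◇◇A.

∀x ∀y ∀z ((xRy ∧ xR²z) → ∃w (yRw ∧ zR³w))

This is a Sahlqvist (Geach-type) schema ◇^1□^1A → □^2◇^3A.
First-order correspondent: ∀x ∀y ∀z ((xRy ∧ xR²z) → ∃w (yRw ∧ zR³w)).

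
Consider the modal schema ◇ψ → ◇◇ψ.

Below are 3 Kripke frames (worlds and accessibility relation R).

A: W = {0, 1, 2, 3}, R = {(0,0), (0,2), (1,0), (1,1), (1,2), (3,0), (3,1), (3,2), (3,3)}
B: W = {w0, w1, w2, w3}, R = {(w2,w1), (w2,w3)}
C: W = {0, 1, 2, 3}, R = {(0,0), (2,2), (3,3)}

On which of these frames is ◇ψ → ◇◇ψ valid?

A, C

The schema corresponds to a generalized confluence (Geach) condition: ∀x ∀y (xRy → ∃w (y = w ∧ xR²w)).
A: condition met.
B: fails — w2Rw1 but no w with w1=w and w2R²w.
C: condition met.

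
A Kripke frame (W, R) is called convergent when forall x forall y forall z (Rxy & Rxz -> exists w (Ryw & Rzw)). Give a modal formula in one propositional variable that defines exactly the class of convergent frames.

The condition is convergence. The .2 schema ◇□r → □◇r defines it.

◇□r → □◇r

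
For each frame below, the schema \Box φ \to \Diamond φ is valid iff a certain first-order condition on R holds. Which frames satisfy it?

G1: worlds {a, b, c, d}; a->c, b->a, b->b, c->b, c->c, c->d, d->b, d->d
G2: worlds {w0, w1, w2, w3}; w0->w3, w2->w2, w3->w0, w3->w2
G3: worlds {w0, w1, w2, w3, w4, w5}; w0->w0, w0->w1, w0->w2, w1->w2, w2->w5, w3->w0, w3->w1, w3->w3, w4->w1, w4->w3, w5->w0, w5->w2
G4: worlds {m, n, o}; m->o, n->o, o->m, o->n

The schema corresponds to seriality: \forall x \exists y Rxy.
G1: satisfies the condition.
G2: fails — world w1 has no successor.
G3: satisfies the condition.
G4: satisfies the condition.
Valid on: G1, G3, G4.

G1, G3, G4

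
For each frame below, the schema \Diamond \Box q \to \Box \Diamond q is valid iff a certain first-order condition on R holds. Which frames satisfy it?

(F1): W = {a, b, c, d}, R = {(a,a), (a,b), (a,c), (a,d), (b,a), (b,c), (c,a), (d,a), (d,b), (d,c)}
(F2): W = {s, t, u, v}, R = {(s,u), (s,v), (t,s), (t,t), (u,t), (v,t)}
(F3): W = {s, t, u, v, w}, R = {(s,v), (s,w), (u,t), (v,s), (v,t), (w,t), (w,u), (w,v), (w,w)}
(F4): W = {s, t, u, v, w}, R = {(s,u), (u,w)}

This is the axiom for convergence; its first-order frame correspondent is \forall x \forall y \forall z (Rxy \wedge Rxz \to \exists w (Ryw \wedge Rzw)).
(F1): condition met.
(F2): fails — Rts and Rtt but s and t have no common successor.
(F3): fails — Rut and Rut but t and t have no common successor.
(F4): fails — Ruw and Ruw but w and w have no common successor.

(F1)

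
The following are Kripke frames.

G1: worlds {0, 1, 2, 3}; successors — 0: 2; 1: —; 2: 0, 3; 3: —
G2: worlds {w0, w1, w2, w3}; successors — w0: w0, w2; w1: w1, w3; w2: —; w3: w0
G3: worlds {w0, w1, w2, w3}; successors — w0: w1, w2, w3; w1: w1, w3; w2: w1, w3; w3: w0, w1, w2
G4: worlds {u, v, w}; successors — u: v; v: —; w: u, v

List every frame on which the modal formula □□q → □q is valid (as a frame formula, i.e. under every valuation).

Frame correspondent (Sahlqvist): ∀x ∀y (Rxy → ∃z (Rxz ∧ Rzy)) — i.e. density.
G1: fails — R23 but no z with R2z and Rz3.
G2: holds.
G3: fails — Rw3w0 but no z with Rw3z and Rzw0.
G4: fails — Ruv but no z with Ruz and Rzv.

G2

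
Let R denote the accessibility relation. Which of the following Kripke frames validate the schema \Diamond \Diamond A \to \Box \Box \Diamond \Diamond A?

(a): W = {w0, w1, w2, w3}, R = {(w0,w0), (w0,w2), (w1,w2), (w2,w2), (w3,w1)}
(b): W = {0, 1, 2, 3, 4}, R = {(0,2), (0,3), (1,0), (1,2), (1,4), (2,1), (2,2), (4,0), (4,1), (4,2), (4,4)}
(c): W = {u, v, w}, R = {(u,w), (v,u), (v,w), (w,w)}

This is the axiom for a generalized confluence (Geach) condition; its first-order frame correspondent is \forall x \forall y \forall z ((x R^2 y \wedge x R^2 z) \to \exists w (y = w \wedge z R^2 w)).
(a): fails — w0R²w0, w0R²w2 but no w with w0=w and w2R²w.
(b): fails — 1R²0, 1R²0 but no w with 0=w and 0R²w.
(c): ✓.
Valid on: (c).

(c)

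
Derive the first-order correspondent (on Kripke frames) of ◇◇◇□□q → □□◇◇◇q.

∀x ∀y ∀z ((xR³y ∧ xR²z) → ∃w (yR²w ∧ zR³w))

This is a Sahlqvist (Geach-type) schema ◇^3□^2q → □^2◇^3q.
Minimal-valuation argument: fix x; take any y with xR^3y and any z with xR^2z. Set V(q) to the set of worlds R-reachable from y in exactly 2 steps. Then □^2q holds at y, so the antecedent holds at x; validity forces ◇^3q at z, giving a w with zR^3w and yR^2w.
First-order correspondent: ∀x ∀y ∀z ((xR³y ∧ xR²z) → ∃w (yR²w ∧ zR³w)).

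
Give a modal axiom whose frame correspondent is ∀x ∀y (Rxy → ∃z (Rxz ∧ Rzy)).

□□p → □p

The condition is density. The C4 schema □□p → □p defines it.
Suppose □□p→□p is valid. Take Rxy and set V(p)={w : xR²w}. Then □□p at x, so □p at x, so p at y, i.e. ∃z(Rxz∧Rzy).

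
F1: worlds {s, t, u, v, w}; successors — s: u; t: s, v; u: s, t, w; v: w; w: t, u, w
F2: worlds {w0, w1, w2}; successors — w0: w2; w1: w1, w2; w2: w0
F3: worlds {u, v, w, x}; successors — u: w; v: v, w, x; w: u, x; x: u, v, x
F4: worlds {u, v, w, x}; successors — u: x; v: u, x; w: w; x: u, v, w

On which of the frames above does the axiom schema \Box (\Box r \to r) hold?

none

The schema corresponds to shift-reflexivity: \forall x \forall y (Rxy \to Ryy).
F1: fails — Rwt but not Rtt.
F2: fails — Rw1w2 but not Rw2w2.
F3: fails — Rwu but not Ruu.
F4: fails — Rvu but not Ruu.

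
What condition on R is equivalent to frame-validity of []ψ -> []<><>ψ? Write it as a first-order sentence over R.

This is a Sahlqvist (Geach-type) schema ◇^0□^1ψ → □^1◇^2ψ.
Minimal-valuation argument: fix x; take any y with xR^0y and any z with xR^1z. Set V(ψ) to the set of worlds R-reachable from y in exactly 1 step. Then □^1ψ holds at y, so the antecedent holds at x; validity forces ◇^2ψ at z, giving a w with zR^2w and yR^1w.
First-order correspondent: forall x forall z (xRz -> exists w (xRw & z R^2 w)).

forall x forall z (xRz -> exists w (xRw & z R^2 w))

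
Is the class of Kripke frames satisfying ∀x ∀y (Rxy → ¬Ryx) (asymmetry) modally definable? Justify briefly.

No — not modally definable

Any modally definable frame class is closed under surjective bounded morphisms.
The 3-cycle (worlds w0,w1,w2 with w0→w1→w2→w0) is asymmetric. Mapping every world to a single reflexive point • is a surjective bounded morphism, and the reflexive point is not asymmetric (R•• but asymmetry requires ¬R••).
So no modal formula (or set of formulas) defines exactly the asymmetric frames.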